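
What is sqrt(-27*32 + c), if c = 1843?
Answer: sqrt(979) ≈ 31.289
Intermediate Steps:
sqrt(-27*32 + c) = sqrt(-27*32 + 1843) = sqrt(-864 + 1843) = sqrt(979)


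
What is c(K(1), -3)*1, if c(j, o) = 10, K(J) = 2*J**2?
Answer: 10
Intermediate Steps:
c(K(1), -3)*1 = 10*1 = 10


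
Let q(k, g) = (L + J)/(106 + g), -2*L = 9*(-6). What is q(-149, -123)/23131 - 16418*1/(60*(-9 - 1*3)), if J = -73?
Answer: 3228017003/141561720 ≈ 22.803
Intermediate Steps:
L = 27 (L = -9*(-6)/2 = -½*(-54) = 27)
q(k, g) = -46/(106 + g) (q(k, g) = (27 - 73)/(106 + g) = -46/(106 + g))
q(-149, -123)/23131 - 16418*1/(60*(-9 - 1*3)) = -46/(106 - 123)/23131 - 16418*1/(60*(-9 - 1*3)) = -46/(-17)*(1/23131) - 16418*1/(60*(-9 - 3)) = -46*(-1/17)*(1/23131) - 16418/(-12*4*15) = (46/17)*(1/23131) - 16418/((-48*15)) = 46/393227 - 16418/(-720) = 46/393227 - 16418*(-1/720) = 46/393227 + 8209/360 = 3228017003/141561720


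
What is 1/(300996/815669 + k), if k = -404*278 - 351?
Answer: -815669/91895415551 ≈ -8.8761e-6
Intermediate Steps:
k = -112663 (k = -112312 - 351 = -112663)
1/(300996/815669 + k) = 1/(300996/815669 - 112663) = 1/(-91895415551/815669) = -815669/91895415551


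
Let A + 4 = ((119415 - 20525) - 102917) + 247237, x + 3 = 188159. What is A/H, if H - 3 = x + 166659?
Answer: 121603/177409 ≈ 0.68544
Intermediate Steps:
x = 188156 (x = -3 + 188159 = 188156)
A = 243206 (A = -4 + (((119415 - 20525) - 102917) + 247237) = -4 + ((98890 - 102917) + 247237) = -4 + (-4027 + 247237) = -4 + 243210 = 243206)
H = 354818 (H = 3 + (188156 + 166659) = 3 + 354815 = 354818)
A/H = 243206/354818 = 243206*(1/354818) = 121603/177409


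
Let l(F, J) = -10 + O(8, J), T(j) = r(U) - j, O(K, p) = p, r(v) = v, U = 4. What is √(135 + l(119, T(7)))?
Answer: √122 ≈ 11.045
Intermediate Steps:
T(j) = 4 - j
l(F, J) = -10 + J
√(135 + l(119, T(7))) = √(135 + (-10 + (4 - 1*7))) = √(135 + (-10 + (4 - 7))) = √(135 + (-10 - 3)) = √(135 - 13) = √122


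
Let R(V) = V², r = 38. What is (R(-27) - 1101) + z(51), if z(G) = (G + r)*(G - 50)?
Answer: -283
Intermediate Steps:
z(G) = (-50 + G)*(38 + G) (z(G) = (G + 38)*(G - 50) = (38 + G)*(-50 + G) = (-50 + G)*(38 + G))
(R(-27) - 1101) + z(51) = ((-27)² - 1101) + (-1900 + 51² - 12*51) = (729 - 1101) + (-1900 + 2601 - 612) = -372 + 89 = -283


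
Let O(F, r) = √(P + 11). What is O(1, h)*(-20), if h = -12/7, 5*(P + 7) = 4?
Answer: -8*√30 ≈ -43.818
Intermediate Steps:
P = -31/5 (P = -7 + (⅕)*4 = -7 + ⅘ = -31/5 ≈ -6.2000)
h = -12/7 (h = -12*⅐ = -12/7 ≈ -1.7143)
O(F, r) = 2*√30/5 (O(F, r) = √(-31/5 + 11) = √(24/5) = 2*√30/5)
O(1, h)*(-20) = (2*√30/5)*(-20) = -8*√30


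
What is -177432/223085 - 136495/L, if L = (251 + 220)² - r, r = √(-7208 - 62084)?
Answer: -15487105061509611/10978793329157705 - 272990*I*√17323/49213498573 ≈ -1.4106 - 0.00073009*I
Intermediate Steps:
r = 2*I*√17323 (r = √(-69292) = 2*I*√17323 ≈ 263.23*I)
L = 221841 - 2*I*√17323 (L = (251 + 220)² - 2*I*√17323 = 471² - 2*I*√17323 = 221841 - 2*I*√17323 ≈ 2.2184e+5 - 263.23*I)
-177432/223085 - 136495/L = -177432/223085 - 136495/(221841 - 2*I*√17323)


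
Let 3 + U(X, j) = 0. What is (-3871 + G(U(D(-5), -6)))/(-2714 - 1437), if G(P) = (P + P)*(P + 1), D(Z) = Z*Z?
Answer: 3859/4151 ≈ 0.92966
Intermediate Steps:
D(Z) = Z²
U(X, j) = -3 (U(X, j) = -3 + 0 = -3)
G(P) = 2*P*(1 + P) (G(P) = (2*P)*(1 + P) = 2*P*(1 + P))
(-3871 + G(U(D(-5), -6)))/(-2714 - 1437) = (-3871 + 2*(-3)*(1 - 3))/(-2714 - 1437) = (-3871 + 2*(-3)*(-2))/(-4151) = (-3871 + 12)*(-1/4151) = -3859*(-1/4151) = 3859/4151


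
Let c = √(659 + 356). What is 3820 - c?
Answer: 3820 - √1015 ≈ 3788.1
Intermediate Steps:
c = √1015 ≈ 31.859
3820 - c = 3820 - √1015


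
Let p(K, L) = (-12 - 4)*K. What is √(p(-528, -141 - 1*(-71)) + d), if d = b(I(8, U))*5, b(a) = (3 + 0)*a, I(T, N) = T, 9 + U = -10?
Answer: 6*√238 ≈ 92.563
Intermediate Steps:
U = -19 (U = -9 - 10 = -19)
b(a) = 3*a
p(K, L) = -16*K
d = 120 (d = (3*8)*5 = 24*5 = 120)
√(p(-528, -141 - 1*(-71)) + d) = √(-16*(-528) + 120) = √(8448 + 120) = √8568 = 6*√238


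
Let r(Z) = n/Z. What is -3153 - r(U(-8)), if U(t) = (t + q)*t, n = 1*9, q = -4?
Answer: -100899/32 ≈ -3153.1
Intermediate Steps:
n = 9
U(t) = t*(-4 + t) (U(t) = (t - 4)*t = (-4 + t)*t = t*(-4 + t))
r(Z) = 9/Z
-3153 - r(U(-8)) = -3153 - 9/((-8*(-4 - 8))) = -3153 - 9/((-8*(-12))) = -3153 - 9/96 = -3153 - 1*3/32 = -3153 - 3/32 = -100899/32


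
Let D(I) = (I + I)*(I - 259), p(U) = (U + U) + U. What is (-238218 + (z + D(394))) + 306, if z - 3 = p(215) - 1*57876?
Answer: -188760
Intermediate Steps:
p(U) = 3*U (p(U) = 2*U + U = 3*U)
D(I) = 2*I*(-259 + I) (D(I) = (2*I)*(-259 + I) = 2*I*(-259 + I))
z = -57228 (z = 3 + (3*215 - 1*57876) = 3 + (645 - 57876) = 3 - 57231 = -57228)
(-238218 + (z + D(394))) + 306 = (-238218 + (-57228 + 2*394*(-259 + 394))) + 306 = (-238218 + (-57228 + 2*394*135)) + 306 = (-238218 + (-57228 + 106380)) + 306 = (-238218 + 49152) + 306 = -189066 + 306 = -188760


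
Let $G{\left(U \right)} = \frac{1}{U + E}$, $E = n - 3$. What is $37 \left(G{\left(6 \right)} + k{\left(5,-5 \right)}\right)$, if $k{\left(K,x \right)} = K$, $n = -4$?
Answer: $148$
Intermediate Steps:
$E = -7$ ($E = -4 - 3 = -7$)
$G{\left(U \right)} = \frac{1}{-7 + U}$ ($G{\left(U \right)} = \frac{1}{U - 7} = \frac{1}{-7 + U}$)
$37 \left(G{\left(6 \right)} + k{\left(5,-5 \right)}\right) = 37 \left(\frac{1}{-7 + 6} + 5\right) = 37 \left(\frac{1}{-1} + 5\right) = 37 \left(-1 + 5\right) = 37 \cdot 4 = 148$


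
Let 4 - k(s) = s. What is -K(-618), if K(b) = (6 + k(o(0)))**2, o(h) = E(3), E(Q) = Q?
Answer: -49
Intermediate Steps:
o(h) = 3
k(s) = 4 - s
K(b) = 49 (K(b) = (6 + (4 - 1*3))**2 = (6 + (4 - 3))**2 = (6 + 1)**2 = 7**2 = 49)
-K(-618) = -1*49 = -49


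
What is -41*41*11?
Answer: -18491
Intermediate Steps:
-41*41*11 = -1681*11 = -18491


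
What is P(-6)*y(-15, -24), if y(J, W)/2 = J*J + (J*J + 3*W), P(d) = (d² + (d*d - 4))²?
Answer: 3495744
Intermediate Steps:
P(d) = (-4 + 2*d²)² (P(d) = (d² + (d² - 4))² = (d² + (-4 + d²))² = (-4 + 2*d²)²)
y(J, W) = 4*J² + 6*W (y(J, W) = 2*(J*J + (J*J + 3*W)) = 2*(J² + (J² + 3*W)) = 2*(2*J² + 3*W) = 4*J² + 6*W)
P(-6)*y(-15, -24) = (4*(-2 + (-6)²)²)*(4*(-15)² + 6*(-24)) = (4*(-2 + 36)²)*(4*225 - 144) = (4*34²)*(900 - 144) = (4*1156)*756 = 4624*756 = 3495744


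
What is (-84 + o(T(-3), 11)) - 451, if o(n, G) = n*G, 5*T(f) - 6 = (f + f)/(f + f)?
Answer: -2598/5 ≈ -519.60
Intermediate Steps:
T(f) = 7/5 (T(f) = 6/5 + ((f + f)/(f + f))/5 = 6/5 + ((2*f)/((2*f)))/5 = 6/5 + ((2*f)*(1/(2*f)))/5 = 6/5 + (⅕)*1 = 6/5 + ⅕ = 7/5)
o(n, G) = G*n
(-84 + o(T(-3), 11)) - 451 = (-84 + 11*(7/5)) - 451 = (-84 + 77/5) - 451 = -343/5 - 451 = -2598/5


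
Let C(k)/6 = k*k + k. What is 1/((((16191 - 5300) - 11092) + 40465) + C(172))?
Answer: 1/218800 ≈ 4.5704e-6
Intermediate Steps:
C(k) = 6*k + 6*k² (C(k) = 6*(k*k + k) = 6*(k² + k) = 6*(k + k²) = 6*k + 6*k²)
1/((((16191 - 5300) - 11092) + 40465) + C(172)) = 1/((((16191 - 5300) - 11092) + 40465) + 6*172*(1 + 172)) = 1/(((10891 - 11092) + 40465) + 6*172*173) = 1/((-201 + 40465) + 178536) = 1/(40264 + 178536) = 1/218800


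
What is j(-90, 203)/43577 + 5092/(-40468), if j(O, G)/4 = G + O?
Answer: -759711/6580127 ≈ -0.11546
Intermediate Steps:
j(O, G) = 4*G + 4*O (j(O, G) = 4*(G + O) = 4*G + 4*O)
j(-90, 203)/43577 + 5092/(-40468) = (4*203 + 4*(-90))/43577 + 5092/(-40468) = (812 - 360)*(1/43577) + 5092*(-1/40468) = 452*(1/43577) - 19/151 = 452/43577 - 19/151 = -759711/6580127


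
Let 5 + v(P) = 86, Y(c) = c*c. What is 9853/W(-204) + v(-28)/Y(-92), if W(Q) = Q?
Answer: -20844817/431664 ≈ -48.289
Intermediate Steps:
Y(c) = c²
v(P) = 81 (v(P) = -5 + 86 = 81)
9853/W(-204) + v(-28)/Y(-92) = 9853/(-204) + 81/((-92)²) = 9853*(-1/204) + 81/8464 = -9853/204 + 81*(1/8464) = -9853/204 + 81/8464 = -20844817/431664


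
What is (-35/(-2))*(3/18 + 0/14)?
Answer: 35/12 ≈ 2.9167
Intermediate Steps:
(-35/(-2))*(3/18 + 0/14) = (-35*(-½))*(3*(1/18) + 0*(1/14)) = 35*(⅙ + 0)/2 = (35/2)*(⅙) = 35/12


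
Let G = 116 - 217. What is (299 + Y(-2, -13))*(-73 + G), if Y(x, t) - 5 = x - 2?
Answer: -52200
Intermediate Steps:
G = -101
Y(x, t) = 3 + x (Y(x, t) = 5 + (x - 2) = 5 + (-2 + x) = 3 + x)
(299 + Y(-2, -13))*(-73 + G) = (299 + (3 - 2))*(-73 - 101) = (299 + 1)*(-174) = 300*(-174) = -52200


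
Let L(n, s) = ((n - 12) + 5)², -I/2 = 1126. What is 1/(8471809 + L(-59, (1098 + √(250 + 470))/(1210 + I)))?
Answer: 1/8476165 ≈ 1.1798e-7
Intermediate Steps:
I = -2252 (I = -2*1126 = -2252)
L(n, s) = (-7 + n)² (L(n, s) = ((-12 + n) + 5)² = (-7 + n)²)
1/(8471809 + L(-59, (1098 + √(250 + 470))/(1210 + I))) = 1/(8471809 + (-7 - 59)²) = 1/(8471809 + (-66)²) = 1/(8471809 + 4356) = 1/8476165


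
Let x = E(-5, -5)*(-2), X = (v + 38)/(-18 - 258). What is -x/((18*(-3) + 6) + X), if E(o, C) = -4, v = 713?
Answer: 2208/13999 ≈ 0.15773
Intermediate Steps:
X = -751/276 (X = (713 + 38)/(-18 - 258) = 751/(-276) = 751*(-1/276) = -751/276 ≈ -2.7210)
x = 8 (x = -4*(-2) = 8)
-x/((18*(-3) + 6) + X) = -8/((18*(-3) + 6) - 751/276) = -8/((-54 + 6) - 751/276) = -8/(-48 - 751/276) = -8/(-13999/276) = -8*(-276)/13999 = -1*(-2208/13999) = 2208/13999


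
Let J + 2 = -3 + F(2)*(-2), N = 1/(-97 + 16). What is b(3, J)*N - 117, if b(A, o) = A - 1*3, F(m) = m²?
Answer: -117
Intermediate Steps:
N = -1/81 (N = 1/(-81) = -1/81 ≈ -0.012346)
J = -13 (J = -2 + (-3 + 2²*(-2)) = -2 + (-3 + 4*(-2)) = -2 + (-3 - 8) = -2 - 11 = -13)
b(A, o) = -3 + A (b(A, o) = A - 3 = -3 + A)
b(3, J)*N - 117 = (-3 + 3)*(-1/81) - 117 = 0*(-1/81) - 117 = 0 - 117 = -117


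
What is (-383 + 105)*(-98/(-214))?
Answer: -13622/107 ≈ -127.31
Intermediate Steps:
(-383 + 105)*(-98/(-214)) = -(-27244)*(-1)/214 = -278*49/107 = -13622/107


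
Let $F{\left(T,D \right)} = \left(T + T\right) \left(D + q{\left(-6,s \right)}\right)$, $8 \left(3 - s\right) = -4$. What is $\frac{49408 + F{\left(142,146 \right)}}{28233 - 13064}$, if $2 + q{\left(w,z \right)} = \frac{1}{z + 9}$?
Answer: $\frac{205288}{34475} \approx 5.9547$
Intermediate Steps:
$s = \frac{7}{2}$ ($s = 3 - - \frac{1}{2} = 3 + \frac{1}{2} = \frac{7}{2} \approx 3.5$)
$q{\left(w,z \right)} = -2 + \frac{1}{9 + z}$ ($q{\left(w,z \right)} = -2 + \frac{1}{z + 9} = -2 + \frac{1}{9 + z}$)
$F{\left(T,D \right)} = 2 T \left(- \frac{48}{25} + D\right)$ ($F{\left(T,D \right)} = \left(T + T\right) \left(D + \frac{-17 - 7}{9 + \frac{7}{2}}\right) = 2 T \left(D + \frac{-17 - 7}{\frac{25}{2}}\right) = 2 T \left(D + \frac{2}{25} \left(-24\right)\right) = 2 T \left(D - \frac{48}{25}\right) = 2 T \left(- \frac{48}{25} + D\right)$)
$\frac{49408 + F{\left(142,146 \right)}}{28233 - 13064} = \frac{49408 + \frac{2}{25} \cdot 142 \left(-48 + 25 \cdot 146\right)}{28233 - 13064} = \frac{49408 + \frac{2}{25} \cdot 142 \left(-48 + 3650\right)}{15169} = \left(49408 + \frac{2}{25} \cdot 142 \cdot 3602\right) \frac{1}{15169} = \left(49408 + \frac{1022968}{25}\right) \frac{1}{15169} = \frac{2258168}{25} \cdot \frac{1}{15169} = \frac{205288}{34475}$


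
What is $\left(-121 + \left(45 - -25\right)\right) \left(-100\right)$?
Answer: $5100$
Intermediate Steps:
$\left(-121 + \left(45 - -25\right)\right) \left(-100\right) = \left(-121 + \left(45 + 25\right)\right) \left(-100\right) = \left(-121 + 70\right) \left(-100\right) = \left(-51\right) \left(-100\right) = 5100$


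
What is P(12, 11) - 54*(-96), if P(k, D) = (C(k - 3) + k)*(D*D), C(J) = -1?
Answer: 6515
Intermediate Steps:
P(k, D) = D²*(-1 + k) (P(k, D) = (-1 + k)*(D*D) = (-1 + k)*D² = D²*(-1 + k))
P(12, 11) - 54*(-96) = 11²*(-1 + 12) - 54*(-96) = 121*11 + 5184 = 1331 + 5184 = 6515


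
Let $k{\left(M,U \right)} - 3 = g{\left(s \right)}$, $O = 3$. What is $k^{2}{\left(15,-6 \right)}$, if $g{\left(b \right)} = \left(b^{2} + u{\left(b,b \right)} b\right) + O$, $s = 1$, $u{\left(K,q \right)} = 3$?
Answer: $100$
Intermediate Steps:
$g{\left(b \right)} = 3 + b^{2} + 3 b$ ($g{\left(b \right)} = \left(b^{2} + 3 b\right) + 3 = 3 + b^{2} + 3 b$)
$k{\left(M,U \right)} = 10$ ($k{\left(M,U \right)} = 3 + \left(3 + 1^{2} + 3 \cdot 1\right) = 3 + \left(3 + 1 + 3\right) = 3 + 7 = 10$)
$k^{2}{\left(15,-6 \right)} = 10^{2} = 100$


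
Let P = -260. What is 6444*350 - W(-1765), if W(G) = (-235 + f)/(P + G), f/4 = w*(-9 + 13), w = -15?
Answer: 182687381/81 ≈ 2.2554e+6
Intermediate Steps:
f = -240 (f = 4*(-15*(-9 + 13)) = 4*(-15*4) = 4*(-60) = -240)
W(G) = -475/(-260 + G) (W(G) = (-235 - 240)/(-260 + G) = -475/(-260 + G))
6444*350 - W(-1765) = 6444*350 - (-475)/(-260 - 1765) = 2255400 - (-475)/(-2025) = 2255400 - (-475)*(-1)/2025 = 2255400 - 1*19/81 = 2255400 - 19/81 = 182687381/81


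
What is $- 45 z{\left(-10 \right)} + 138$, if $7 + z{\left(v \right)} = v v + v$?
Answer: $-3597$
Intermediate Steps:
$z{\left(v \right)} = -7 + v + v^{2}$ ($z{\left(v \right)} = -7 + \left(v v + v\right) = -7 + \left(v^{2} + v\right) = -7 + \left(v + v^{2}\right) = -7 + v + v^{2}$)
$- 45 z{\left(-10 \right)} + 138 = - 45 \left(-7 - 10 + \left(-10\right)^{2}\right) + 138 = - 45 \left(-7 - 10 + 100\right) + 138 = \left(-45\right) 83 + 138 = -3735 + 138 = -3597$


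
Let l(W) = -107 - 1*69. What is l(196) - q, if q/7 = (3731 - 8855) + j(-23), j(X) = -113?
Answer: 36483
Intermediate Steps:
l(W) = -176 (l(W) = -107 - 69 = -176)
q = -36659 (q = 7*((3731 - 8855) - 113) = 7*(-5124 - 113) = 7*(-5237) = -36659)
l(196) - q = -176 - 1*(-36659) = -176 + 36659 = 36483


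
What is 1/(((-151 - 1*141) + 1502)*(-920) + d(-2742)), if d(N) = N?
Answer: -1/1115942 ≈ -8.9610e-7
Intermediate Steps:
1/(((-151 - 1*141) + 1502)*(-920) + d(-2742)) = 1/(((-151 - 1*141) + 1502)*(-920) - 2742) = 1/(((-151 - 141) + 1502)*(-920) - 2742) = 1/((-292 + 1502)*(-920) - 2742) = 1/(1210*(-920) - 2742) = 1/(-1113200 - 2742) = 1/(-1115942) = -1/1115942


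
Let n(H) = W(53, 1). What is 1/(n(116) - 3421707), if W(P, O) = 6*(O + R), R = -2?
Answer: -1/3421713 ≈ -2.9225e-7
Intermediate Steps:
W(P, O) = -12 + 6*O (W(P, O) = 6*(O - 2) = 6*(-2 + O) = -12 + 6*O)
n(H) = -6 (n(H) = -12 + 6*1 = -12 + 6 = -6)
1/(n(116) - 3421707) = 1/(-6 - 3421707) = 1/(-3421713) = -1/3421713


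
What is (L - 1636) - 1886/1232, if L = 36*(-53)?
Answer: -2184047/616 ≈ -3545.5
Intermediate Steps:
L = -1908
(L - 1636) - 1886/1232 = (-1908 - 1636) - 1886/1232 = -3544 - 1886*1/1232 = -3544 - 943/616 = -2184047/616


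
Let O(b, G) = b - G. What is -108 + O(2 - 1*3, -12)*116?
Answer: 1168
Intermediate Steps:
-108 + O(2 - 1*3, -12)*116 = -108 + ((2 - 1*3) - 1*(-12))*116 = -108 + ((2 - 3) + 12)*116 = -108 + (-1 + 12)*116 = -108 + 11*116 = -108 + 1276 = 1168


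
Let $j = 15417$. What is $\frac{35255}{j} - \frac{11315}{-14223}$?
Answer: $\frac{225291740}{73091997} \approx 3.0823$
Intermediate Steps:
$\frac{35255}{j} - \frac{11315}{-14223} = \frac{35255}{15417} - \frac{11315}{-14223} = 35255 \cdot \frac{1}{15417} - - \frac{11315}{14223} = \frac{35255}{15417} + \frac{11315}{14223} = \frac{225291740}{73091997}$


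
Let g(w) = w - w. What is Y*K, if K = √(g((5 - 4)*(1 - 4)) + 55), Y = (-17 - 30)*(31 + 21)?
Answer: -2444*√55 ≈ -18125.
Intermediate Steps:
g(w) = 0
Y = -2444 (Y = -47*52 = -2444)
K = √55 (K = √(0 + 55) = √55 ≈ 7.4162)
Y*K = -2444*√55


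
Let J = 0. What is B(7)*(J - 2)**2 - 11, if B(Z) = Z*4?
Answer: 101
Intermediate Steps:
B(Z) = 4*Z
B(7)*(J - 2)**2 - 11 = (4*7)*(0 - 2)**2 - 11 = 28*(-2)**2 - 11 = 28*4 - 11 = 112 - 11 = 101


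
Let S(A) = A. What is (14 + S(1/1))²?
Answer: 225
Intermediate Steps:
(14 + S(1/1))² = (14 + 1/1)² = (14 + 1)² = 15² = 225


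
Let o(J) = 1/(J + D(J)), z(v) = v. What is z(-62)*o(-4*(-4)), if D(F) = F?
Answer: -31/16 ≈ -1.9375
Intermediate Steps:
o(J) = 1/(2*J) (o(J) = 1/(J + J) = 1/(2*J))
z(-62)*o(-4*(-4)) = -31/((-4*(-4))) = -31/16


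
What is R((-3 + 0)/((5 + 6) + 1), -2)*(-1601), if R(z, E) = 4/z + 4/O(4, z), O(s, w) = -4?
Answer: 27217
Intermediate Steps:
R(z, E) = -1 + 4/z (R(z, E) = 4/z + 4/(-4) = 4/z + 4*(-1/4) = 4/z - 1 = -1 + 4/z)
R((-3 + 0)/((5 + 6) + 1), -2)*(-1601) = ((4 - (-3 + 0)/((5 + 6) + 1))/(((-3 + 0)/((5 + 6) + 1))))*(-1601) = ((4 - (-3)/(11 + 1))/((-3/(11 + 1))))*(-1601) = ((4 - (-3)/12)/((-3/12)))*(-1601) = ((4 - (-3)/12)/((-3*1/12)))*(-1601) = ((4 - 1*(-1/4))/(-1/4))*(-1601) = -4*(4 + 1/4)*(-1601) = -4*17/4*(-1601) = -17*(-1601) = 27217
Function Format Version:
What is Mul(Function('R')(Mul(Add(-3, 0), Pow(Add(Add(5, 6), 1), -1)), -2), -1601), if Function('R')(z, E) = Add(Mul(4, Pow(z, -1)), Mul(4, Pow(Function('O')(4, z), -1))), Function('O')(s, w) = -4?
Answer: 27217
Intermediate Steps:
Function('R')(z, E) = Add(-1, Mul(4, Pow(z, -1))) (Function('R')(z, E) = Add(Mul(4, Pow(z, -1)), Mul(4, Pow(-4, -1))) = Add(Mul(4, Pow(z, -1)), Mul(4, Rational(-1, 4))) = Add(Mul(4, Pow(z, -1)), -1) = Add(-1, Mul(4, Pow(z, -1))))
Mul(Function('R')(Mul(Add(-3, 0), Pow(Add(Add(5, 6), 1), -1)), -2), -1601) = Mul(Mul(Pow(Mul(Add(-3, 0), Pow(Add(Add(5, 6), 1), -1)), -1), Add(4, Mul(-1, Mul(Add(-3, 0), Pow(Add(Add(5, 6), 1), -1))))), -1601) = Mul(Mul(Pow(Mul(-3, Pow(Add(11, 1), -1)), -1), Add(4, Mul(-1, Mul(-3, Pow(Add(11, 1), -1))))), -1601) = Mul(Mul(Pow(Mul(-3, Pow(12, -1)), -1), Add(4, Mul(-1, Mul(-3, Pow(12, -1))))), -1601) = Mul(Mul(Pow(Mul(-3, Rational(1, 12)), -1), Add(4, Mul(-1, Mul(-3, Rational(1, 12))))), -1601) = Mul(Mul(Pow(Rational(-1, 4), -1), Add(4, Mul(-1, Rational(-1, 4)))), -1601) = Mul(Mul(-4, Add(4, Rational(1, 4))), -1601) = Mul(Mul(-4, Rational(17, 4)), -1601) = Mul(-17, -1601) = 27217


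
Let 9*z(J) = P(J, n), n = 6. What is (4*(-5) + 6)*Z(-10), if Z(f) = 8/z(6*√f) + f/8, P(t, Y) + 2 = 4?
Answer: -973/2 ≈ -486.50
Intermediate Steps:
P(t, Y) = 2 (P(t, Y) = -2 + 4 = 2)
z(J) = 2/9 (z(J) = (⅑)*2 = 2/9)
Z(f) = 36 + f/8 (Z(f) = 8/(2/9) + f/8 = 8*(9/2) + f*(⅛) = 36 + f/8)
(4*(-5) + 6)*Z(-10) = (4*(-5) + 6)*(36 + (⅛)*(-10)) = (-20 + 6)*(36 - 5/4) = -14*139/4 = -973/2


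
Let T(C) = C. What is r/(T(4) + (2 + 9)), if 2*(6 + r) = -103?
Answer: -23/6 ≈ -3.8333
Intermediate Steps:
r = -115/2 (r = -6 + (½)*(-103) = -6 - 103/2 = -115/2 ≈ -57.500)
r/(T(4) + (2 + 9)) = -115/(2*(4 + (2 + 9))) = -115/(2*(4 + 11)) = -115/2/15 = -115/2*1/15 = -23/6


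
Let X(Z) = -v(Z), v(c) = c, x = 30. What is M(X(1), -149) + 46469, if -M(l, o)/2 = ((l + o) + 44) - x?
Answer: 46741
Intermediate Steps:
X(Z) = -Z
M(l, o) = -28 - 2*l - 2*o (M(l, o) = -2*(((l + o) + 44) - 1*30) = -2*((44 + l + o) - 30) = -2*(14 + l + o) = -28 - 2*l - 2*o)
M(X(1), -149) + 46469 = (-28 - (-2) - 2*(-149)) + 46469 = (-28 - 2*(-1) + 298) + 46469 = (-28 + 2 + 298) + 46469 = 272 + 46469 = 46741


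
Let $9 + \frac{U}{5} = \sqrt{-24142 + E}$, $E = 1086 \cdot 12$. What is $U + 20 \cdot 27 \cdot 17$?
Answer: $9135 + 5 i \sqrt{11110} \approx 9135.0 + 527.02 i$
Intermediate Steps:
$E = 13032$
$U = -45 + 5 i \sqrt{11110}$ ($U = -45 + 5 \sqrt{-24142 + 13032} = -45 + 5 \sqrt{-11110} = -45 + 5 i \sqrt{11110} \approx -45.0 + 527.02 i$)
$U + 20 \cdot 27 \cdot 17 = \left(-45 + 5 i \sqrt{11110}\right) + 20 \cdot 27 \cdot 17 = \left(-45 + 5 i \sqrt{11110}\right) + 540 \cdot 17 = \left(-45 + 5 i \sqrt{11110}\right) + 9180 = 9135 + 5 i \sqrt{11110}$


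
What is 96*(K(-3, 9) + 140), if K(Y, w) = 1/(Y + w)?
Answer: 13456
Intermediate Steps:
96*(K(-3, 9) + 140) = 96*(1/(-3 + 9) + 140) = 96*(1/6 + 140) = 96*(841/6) = 13456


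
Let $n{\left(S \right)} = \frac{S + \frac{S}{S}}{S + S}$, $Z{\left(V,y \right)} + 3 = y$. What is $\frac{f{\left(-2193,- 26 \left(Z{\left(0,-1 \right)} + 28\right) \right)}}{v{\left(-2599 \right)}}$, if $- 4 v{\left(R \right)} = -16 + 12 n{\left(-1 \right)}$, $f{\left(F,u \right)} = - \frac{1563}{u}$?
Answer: $\frac{521}{832} \approx 0.6262$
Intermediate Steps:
$Z{\left(V,y \right)} = -3 + y$
$n{\left(S \right)} = \frac{1 + S}{2 S}$ ($n{\left(S \right)} = \frac{S + 1}{2 S} = \left(1 + S\right) \frac{1}{2 S} = \frac{1 + S}{2 S}$)
$v{\left(R \right)} = 4$ ($v{\left(R \right)} = - \frac{-16 + 12 \frac{1 - 1}{2 \left(-1\right)}}{4} = - \frac{-16 + 12 \cdot \frac{1}{2} \left(-1\right) 0}{4} = - \frac{-16 + 12 \cdot 0}{4} = - \frac{-16 + 0}{4} = \left(- \frac{1}{4}\right) \left(-16\right) = 4$)
$\frac{f{\left(-2193,- 26 \left(Z{\left(0,-1 \right)} + 28\right) \right)}}{v{\left(-2599 \right)}} = \frac{\left(-1563\right) \frac{1}{\left(-26\right) \left(\left(-3 - 1\right) + 28\right)}}{4} = - \frac{1563}{\left(-26\right) \left(-4 + 28\right)} \frac{1}{4} = - \frac{1563}{\left(-26\right) 24} \cdot \frac{1}{4} = - \frac{1563}{-624} \cdot \frac{1}{4} = \left(-1563\right) \left(- \frac{1}{624}\right) \frac{1}{4} = \frac{521}{208} \cdot \frac{1}{4} = \frac{521}{832}$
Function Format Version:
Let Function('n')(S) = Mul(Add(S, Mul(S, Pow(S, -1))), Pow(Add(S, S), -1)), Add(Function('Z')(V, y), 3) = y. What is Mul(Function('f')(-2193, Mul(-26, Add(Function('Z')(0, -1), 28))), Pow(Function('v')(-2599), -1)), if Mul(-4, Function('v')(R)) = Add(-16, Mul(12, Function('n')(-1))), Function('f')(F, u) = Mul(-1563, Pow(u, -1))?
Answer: Rational(521, 832) ≈ 0.62620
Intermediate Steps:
Function('Z')(V, y) = Add(-3, y)
Function('n')(S) = Mul(Rational(1, 2), Pow(S, -1), Add(1, S)) (Function('n')(S) = Mul(Add(S, 1), Pow(Mul(2, S), -1)) = Mul(Add(1, S), Mul(Rational(1, 2), Pow(S, -1))) = Mul(Rational(1, 2), Pow(S, -1), Add(1, S)))
Function('v')(R) = 4 (Function('v')(R) = Mul(Rational(-1, 4), Add(-16, Mul(12, Mul(Rational(1, 2), Pow(-1, -1), Add(1, -1))))) = Mul(Rational(-1, 4), Add(-16, Mul(12, Mul(Rational(1, 2), -1, 0)))) = Mul(Rational(-1, 4), Add(-16, Mul(12, 0))) = Mul(Rational(-1, 4), Add(-16, 0)) = Mul(Rational(-1, 4), -16) = 4)
Mul(Function('f')(-2193, Mul(-26, Add(Function('Z')(0, -1), 28))), Pow(Function('v')(-2599), -1)) = Mul(Mul(-1563, Pow(Mul(-26, Add(Add(-3, -1), 28)), -1)), Pow(4, -1)) = Mul(Mul(-1563, Pow(Mul(-26, Add(-4, 28)), -1)), Rational(1, 4)) = Mul(Mul(-1563, Pow(Mul(-26, 24), -1)), Rational(1, 4)) = Mul(Mul(-1563, Pow(-624, -1)), Rational(1, 4)) = Mul(Mul(-1563, Rational(-1, 624)), Rational(1, 4)) = Mul(Rational(521, 208), Rational(1, 4)) = Rational(521, 832)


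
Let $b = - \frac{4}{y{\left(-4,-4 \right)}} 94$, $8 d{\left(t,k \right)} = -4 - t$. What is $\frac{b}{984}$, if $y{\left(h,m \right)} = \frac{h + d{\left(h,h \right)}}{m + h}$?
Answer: $- \frac{94}{123} \approx -0.76423$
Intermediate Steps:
$d{\left(t,k \right)} = - \frac{1}{2} - \frac{t}{8}$ ($d{\left(t,k \right)} = \frac{-4 - t}{8} = - \frac{1}{2} - \frac{t}{8}$)
$y{\left(h,m \right)} = \frac{- \frac{1}{2} + \frac{7 h}{8}}{h + m}$ ($y{\left(h,m \right)} = \frac{h - \left(\frac{1}{2} + \frac{h}{8}\right)}{m + h} = \frac{- \frac{1}{2} + \frac{7 h}{8}}{h + m}$)
$b = -752$ ($b = - \frac{4}{\frac{1}{8} \frac{1}{-4 - 4} \left(-4 + 7 \left(-4\right)\right)} 94 = - \frac{4}{\frac{1}{8} \frac{1}{-8} \left(-4 - 28\right)} 94 = - \frac{4}{\frac{1}{8} \left(- \frac{1}{8}\right) \left(-32\right)} 94 = - 4 \frac{1}{\frac{1}{2}} \cdot 94 = \left(-4\right) 2 \cdot 94 = \left(-8\right) 94 = -752$)
$\frac{b}{984} = - \frac{752}{984} = \left(-752\right) \frac{1}{984} = - \frac{94}{123}$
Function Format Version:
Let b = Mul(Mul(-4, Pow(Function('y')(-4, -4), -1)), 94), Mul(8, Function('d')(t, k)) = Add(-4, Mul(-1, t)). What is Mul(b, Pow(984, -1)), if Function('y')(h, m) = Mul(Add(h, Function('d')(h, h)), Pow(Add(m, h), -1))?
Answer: Rational(-94, 123) ≈ -0.76423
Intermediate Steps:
Function('d')(t, k) = Add(Rational(-1, 2), Mul(Rational(-1, 8), t)) (Function('d')(t, k) = Mul(Rational(1, 8), Add(-4, Mul(-1, t))) = Add(Rational(-1, 2), Mul(Rational(-1, 8), t)))
Function('y')(h, m) = Mul(Pow(Add(h, m), -1), Add(Rational(-1, 2), Mul(Rational(7, 8), h))) (Function('y')(h, m) = Mul(Add(h, Add(Rational(-1, 2), Mul(Rational(-1, 8), h))), Pow(Add(m, h), -1)) = Mul(Add(Rational(-1, 2), Mul(Rational(7, 8), h)), Pow(Add(h, m), -1)) = Mul(Pow(Add(h, m), -1), Add(Rational(-1, 2), Mul(Rational(7, 8), h))))
b = -752 (b = Mul(Mul(-4, Pow(Mul(Rational(1, 8), Pow(Add(-4, -4), -1), Add(-4, Mul(7, -4))), -1)), 94) = Mul(Mul(-4, Pow(Mul(Rational(1, 8), Pow(-8, -1), Add(-4, -28)), -1)), 94) = Mul(Mul(-4, Pow(Mul(Rational(1, 8), Rational(-1, 8), -32), -1)), 94) = Mul(Mul(-4, Pow(Rational(1, 2), -1)), 94) = Mul(Mul(-4, 2), 94) = Mul(-8, 94) = -752)
Mul(b, Pow(984, -1)) = Mul(-752, Pow(984, -1)) = Mul(-752, Rational(1, 984)) = Rational(-94, 123)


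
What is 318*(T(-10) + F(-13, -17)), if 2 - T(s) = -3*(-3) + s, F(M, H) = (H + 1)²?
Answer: 82362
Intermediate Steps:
F(M, H) = (1 + H)²
T(s) = -7 - s (T(s) = 2 - (-3*(-3) + s) = 2 - (9 + s) = 2 + (-9 - s) = -7 - s)
318*(T(-10) + F(-13, -17)) = 318*((-7 - 1*(-10)) + (1 - 17)²) = 318*((-7 + 10) + (-16)²) = 318*(3 + 256) = 318*259 = 82362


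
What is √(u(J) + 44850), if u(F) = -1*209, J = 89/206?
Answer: √44641 ≈ 211.28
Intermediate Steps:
J = 89/206 (J = 89*(1/206) = 89/206 ≈ 0.43204)
u(F) = -209
√(u(J) + 44850) = √(-209 + 44850) = √44641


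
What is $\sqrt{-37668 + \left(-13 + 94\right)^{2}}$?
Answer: $i \sqrt{31107} \approx 176.37 i$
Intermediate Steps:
$\sqrt{-37668 + \left(-13 + 94\right)^{2}} = \sqrt{-37668 + 81^{2}} = \sqrt{-37668 + 6561} = \sqrt{-31107} = i \sqrt{31107}$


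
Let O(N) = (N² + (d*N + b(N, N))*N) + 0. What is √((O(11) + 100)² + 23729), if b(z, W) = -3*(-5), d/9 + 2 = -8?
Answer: √110357745 ≈ 10505.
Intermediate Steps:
d = -90 (d = -18 + 9*(-8) = -18 - 72 = -90)
b(z, W) = 15
O(N) = N² + N*(15 - 90*N) (O(N) = (N² + (-90*N + 15)*N) + 0 = (N² + (15 - 90*N)*N) + 0 = (N² + N*(15 - 90*N)) + 0 = N² + N*(15 - 90*N))
√((O(11) + 100)² + 23729) = √((11*(15 - 89*11) + 100)² + 23729) = √((11*(15 - 979) + 100)² + 23729) = √((11*(-964) + 100)² + 23729) = √((-10604 + 100)² + 23729) = √((-10504)² + 23729) = √(110334016 + 23729) = √110357745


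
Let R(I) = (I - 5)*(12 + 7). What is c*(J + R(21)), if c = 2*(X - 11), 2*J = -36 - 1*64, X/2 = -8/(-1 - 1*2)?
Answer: -8636/3 ≈ -2878.7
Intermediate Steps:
R(I) = -95 + 19*I (R(I) = (-5 + I)*19 = -95 + 19*I)
X = 16/3 (X = 2*(-8/(-1 - 1*2)) = 2*(-8/(-1 - 2)) = 2*(-8/(-3)) = 2*(-8*(-1/3)) = 2*(8/3) = 16/3 ≈ 5.3333)
J = -50 (J = (-36 - 1*64)/2 = (-36 - 64)/2 = (1/2)*(-100) = -50)
c = -34/3 (c = 2*(16/3 - 11) = 2*(-17/3) = -34/3 ≈ -11.333)
c*(J + R(21)) = -34*(-50 + (-95 + 19*21))/3 = -34*(-50 + (-95 + 399))/3 = -34*(-50 + 304)/3 = -34/3*254 = -8636/3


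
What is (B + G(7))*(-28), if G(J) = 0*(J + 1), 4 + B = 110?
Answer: -2968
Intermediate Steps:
B = 106 (B = -4 + 110 = 106)
G(J) = 0 (G(J) = 0*(1 + J) = 0)
(B + G(7))*(-28) = (106 + 0)*(-28) = 106*(-28) = -2968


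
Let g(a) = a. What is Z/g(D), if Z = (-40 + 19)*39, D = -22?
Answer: 819/22 ≈ 37.227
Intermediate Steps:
Z = -819 (Z = -21*39 = -819)
Z/g(D) = -819/(-22) = -819*(-1/22) = 819/22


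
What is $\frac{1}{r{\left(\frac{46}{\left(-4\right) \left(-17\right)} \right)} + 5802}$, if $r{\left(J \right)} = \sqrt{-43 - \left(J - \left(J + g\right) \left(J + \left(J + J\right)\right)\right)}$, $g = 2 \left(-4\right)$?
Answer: $\frac{2235704}{12971577165} - \frac{34 i \sqrt{7519}}{12971577165} \approx 0.00017235 - 2.2728 \cdot 10^{-7} i$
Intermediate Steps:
$g = -8$
$r{\left(J \right)} = \sqrt{-43 - J + 3 J \left(-8 + J\right)}$ ($r{\left(J \right)} = \sqrt{-43 - \left(J - \left(J - 8\right) \left(J + \left(J + J\right)\right)\right)} = \sqrt{-43 - \left(J - \left(-8 + J\right) \left(J + 2 J\right)\right)} = \sqrt{-43 - \left(J - \left(-8 + J\right) 3 J\right)} = \sqrt{-43 + \left(3 J \left(-8 + J\right) - J\right)} = \sqrt{-43 + \left(- J + 3 J \left(-8 + J\right)\right)} = \sqrt{-43 - J + 3 J \left(-8 + J\right)}$)
$\frac{1}{r{\left(\frac{46}{\left(-4\right) \left(-17\right)} \right)} + 5802} = \frac{1}{\sqrt{-43 - 25 \frac{46}{\left(-4\right) \left(-17\right)} + 3 \left(\frac{46}{\left(-4\right) \left(-17\right)}\right)^{2}} + 5802} = \frac{1}{\sqrt{-43 - 25 \cdot \frac{46}{68} + 3 \left(\frac{46}{68}\right)^{2}} + 5802} = \frac{1}{\sqrt{-43 - 25 \cdot 46 \cdot \frac{1}{68} + 3 \left(46 \cdot \frac{1}{68}\right)^{2}} + 5802} = \frac{1}{\sqrt{-43 - \frac{575}{34} + 3 \left(\frac{23}{34}\right)^{2}} + 5802} = \frac{1}{\sqrt{-43 - \frac{575}{34} + 3 \cdot \frac{529}{1156}} + 5802} = \frac{1}{\sqrt{-43 - \frac{575}{34} + \frac{1587}{1156}} + 5802} = \frac{1}{\sqrt{- \frac{67671}{1156}} + 5802} = \frac{1}{\frac{3 i \sqrt{7519}}{34} + 5802} = \frac{1}{5802 + \frac{3 i \sqrt{7519}}{34}}$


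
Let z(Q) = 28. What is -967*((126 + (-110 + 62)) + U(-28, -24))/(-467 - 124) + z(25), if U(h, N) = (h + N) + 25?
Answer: 21955/197 ≈ 111.45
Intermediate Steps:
U(h, N) = 25 + N + h (U(h, N) = (N + h) + 25 = 25 + N + h)
-967*((126 + (-110 + 62)) + U(-28, -24))/(-467 - 124) + z(25) = -967*((126 + (-110 + 62)) + (25 - 24 - 28))/(-467 - 124) + 28 = -967*((126 - 48) - 27)/(-591) + 28 = -967*(78 - 27)*(-1)/591 + 28 = -49317*(-1)/591 + 28 = -967*(-17/197) + 28 = 16439/197 + 28 = 21955/197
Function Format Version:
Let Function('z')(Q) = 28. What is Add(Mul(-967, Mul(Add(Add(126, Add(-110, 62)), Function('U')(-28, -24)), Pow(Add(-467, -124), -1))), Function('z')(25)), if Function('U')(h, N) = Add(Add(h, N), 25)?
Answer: Rational(21955, 197) ≈ 111.45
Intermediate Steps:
Function('U')(h, N) = Add(25, N, h) (Function('U')(h, N) = Add(Add(N, h), 25) = Add(25, N, h))
Add(Mul(-967, Mul(Add(Add(126, Add(-110, 62)), Function('U')(-28, -24)), Pow(Add(-467, -124), -1))), Function('z')(25)) = Add(Mul(-967, Mul(Add(Add(126, Add(-110, 62)), Add(25, -24, -28)), Pow(Add(-467, -124), -1))), 28) = Add(Mul(-967, Mul(Add(Add(126, -48), -27), Pow(-591, -1))), 28) = Add(Mul(-967, Mul(Add(78, -27), Rational(-1, 591))), 28) = Add(Mul(-967, Mul(51, Rational(-1, 591))), 28) = Add(Mul(-967, Rational(-17, 197)), 28) = Add(Rational(16439, 197), 28) = Rational(21955, 197)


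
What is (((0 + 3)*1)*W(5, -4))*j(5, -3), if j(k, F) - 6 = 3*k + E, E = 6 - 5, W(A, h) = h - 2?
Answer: -396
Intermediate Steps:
W(A, h) = -2 + h
E = 1
j(k, F) = 7 + 3*k (j(k, F) = 6 + (3*k + 1) = 6 + (1 + 3*k) = 7 + 3*k)
(((0 + 3)*1)*W(5, -4))*j(5, -3) = (((0 + 3)*1)*(-2 - 4))*(7 + 3*5) = ((3*1)*(-6))*(7 + 15) = (3*(-6))*22 = -18*22 = -396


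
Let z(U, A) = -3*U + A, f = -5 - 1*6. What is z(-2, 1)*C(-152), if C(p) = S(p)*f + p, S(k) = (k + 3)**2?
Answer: -1710541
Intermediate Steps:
f = -11 (f = -5 - 6 = -11)
S(k) = (3 + k)**2
z(U, A) = A - 3*U
C(p) = p - 11*(3 + p)**2 (C(p) = (3 + p)**2*(-11) + p = -11*(3 + p)**2 + p = p - 11*(3 + p)**2)
z(-2, 1)*C(-152) = (1 - 3*(-2))*(-152 - 11*(3 - 152)**2) = (1 + 6)*(-152 - 11*(-149)**2) = 7*(-152 - 11*22201) = 7*(-152 - 244211) = 7*(-244363) = -1710541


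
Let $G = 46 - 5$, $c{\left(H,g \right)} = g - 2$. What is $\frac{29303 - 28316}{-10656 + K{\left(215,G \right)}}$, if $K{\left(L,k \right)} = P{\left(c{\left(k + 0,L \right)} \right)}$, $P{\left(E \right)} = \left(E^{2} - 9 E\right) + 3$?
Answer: $\frac{329}{10933} \approx 0.030092$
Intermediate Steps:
$c{\left(H,g \right)} = -2 + g$ ($c{\left(H,g \right)} = g - 2 = -2 + g$)
$P{\left(E \right)} = 3 + E^{2} - 9 E$
$G = 41$
$K{\left(L,k \right)} = 21 + \left(-2 + L\right)^{2} - 9 L$ ($K{\left(L,k \right)} = 3 + \left(-2 + L\right)^{2} - 9 \left(-2 + L\right) = 3 + \left(-2 + L\right)^{2} - \left(-18 + 9 L\right) = 21 + \left(-2 + L\right)^{2} - 9 L$)
$\frac{29303 - 28316}{-10656 + K{\left(215,G \right)}} = \frac{29303 - 28316}{-10656 + \left(25 + 215^{2} - 2795\right)} = \frac{987}{-10656 + \left(25 + 46225 - 2795\right)} = \frac{987}{-10656 + 43455} = \frac{987}{32799} = 987 \cdot \frac{1}{32799} = \frac{329}{10933}$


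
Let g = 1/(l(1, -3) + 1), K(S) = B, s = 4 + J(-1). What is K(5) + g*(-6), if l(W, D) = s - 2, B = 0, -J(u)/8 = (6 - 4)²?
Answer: 6/29 ≈ 0.20690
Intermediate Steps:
J(u) = -32 (J(u) = -8*(6 - 4)² = -8*2² = -8*4 = -32)
s = -28 (s = 4 - 32 = -28)
l(W, D) = -30 (l(W, D) = -28 - 2 = -30)
K(S) = 0
g = -1/29 (g = 1/(-30 + 1) = 1/(-29) = -1/29 ≈ -0.034483)
K(5) + g*(-6) = 0 - 1/29*(-6) = 0 + 6/29 = 6/29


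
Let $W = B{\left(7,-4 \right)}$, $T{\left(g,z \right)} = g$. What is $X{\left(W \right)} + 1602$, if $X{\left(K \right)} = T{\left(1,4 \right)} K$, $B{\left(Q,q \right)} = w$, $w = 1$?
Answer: $1603$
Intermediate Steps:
$B{\left(Q,q \right)} = 1$
$W = 1$
$X{\left(K \right)} = K$ ($X{\left(K \right)} = 1 K = K$)
$X{\left(W \right)} + 1602 = 1 + 1602 = 1603$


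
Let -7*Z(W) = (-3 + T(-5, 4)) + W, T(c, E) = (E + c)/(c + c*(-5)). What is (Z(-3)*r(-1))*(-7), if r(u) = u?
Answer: 121/20 ≈ 6.0500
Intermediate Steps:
T(c, E) = -(E + c)/(4*c) (T(c, E) = (E + c)/(c - 5*c) = (E + c)/((-4*c)) = (E + c)*(-1/(4*c)) = -(E + c)/(4*c))
Z(W) = 61/140 - W/7 (Z(W) = -((-3 + (¼)*(-1*4 - 1*(-5))/(-5)) + W)/7 = -((-3 + (¼)*(-⅕)*(-4 + 5)) + W)/7 = -((-3 + (¼)*(-⅕)*1) + W)/7 = -((-3 - 1/20) + W)/7 = -(-61/20 + W)/7 = 61/140 - W/7)
(Z(-3)*r(-1))*(-7) = ((61/140 - ⅐*(-3))*(-1))*(-7) = ((61/140 + 3/7)*(-1))*(-7) = ((121/140)*(-1))*(-7) = -121/140*(-7) = 121/20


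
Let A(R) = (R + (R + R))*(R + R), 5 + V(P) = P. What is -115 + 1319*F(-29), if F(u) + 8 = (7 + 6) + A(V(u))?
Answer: 9155064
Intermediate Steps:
V(P) = -5 + P
A(R) = 6*R**2 (A(R) = (R + 2*R)*(2*R) = (3*R)*(2*R) = 6*R**2)
F(u) = 5 + 6*(-5 + u)**2 (F(u) = -8 + ((7 + 6) + 6*(-5 + u)**2) = -8 + (13 + 6*(-5 + u)**2) = 5 + 6*(-5 + u)**2)
-115 + 1319*F(-29) = -115 + 1319*(5 + 6*(-5 - 29)**2) = -115 + 1319*(5 + 6*(-34)**2) = -115 + 1319*(5 + 6*1156) = -115 + 1319*(5 + 6936) = -115 + 1319*6941 = -115 + 9155179 = 9155064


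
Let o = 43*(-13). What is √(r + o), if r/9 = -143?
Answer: I*√1846 ≈ 42.965*I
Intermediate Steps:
r = -1287 (r = 9*(-143) = -1287)
o = -559
√(r + o) = √(-1287 - 559) = √(-1846) = I*√1846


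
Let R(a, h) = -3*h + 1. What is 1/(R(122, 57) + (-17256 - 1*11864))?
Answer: -1/29290 ≈ -3.4141e-5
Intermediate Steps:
R(a, h) = 1 - 3*h
1/(R(122, 57) + (-17256 - 1*11864)) = 1/((1 - 3*57) + (-17256 - 1*11864)) = 1/((1 - 171) + (-17256 - 11864)) = 1/(-170 - 29120) = 1/(-29290) = -1/29290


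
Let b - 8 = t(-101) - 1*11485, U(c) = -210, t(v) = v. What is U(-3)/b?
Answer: 15/827 ≈ 0.018138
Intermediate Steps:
b = -11578 (b = 8 + (-101 - 1*11485) = 8 + (-101 - 11485) = 8 - 11586 = -11578)
U(-3)/b = -210/(-11578) = -210*(-1/11578) = 15/827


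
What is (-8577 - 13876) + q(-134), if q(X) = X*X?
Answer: -4497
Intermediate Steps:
q(X) = X²
(-8577 - 13876) + q(-134) = (-8577 - 13876) + (-134)² = -22453 + 17956 = -4497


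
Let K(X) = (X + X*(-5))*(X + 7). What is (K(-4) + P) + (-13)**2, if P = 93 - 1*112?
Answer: 198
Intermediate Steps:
P = -19 (P = 93 - 112 = -19)
K(X) = -4*X*(7 + X) (K(X) = (X - 5*X)*(7 + X) = (-4*X)*(7 + X) = -4*X*(7 + X))
(K(-4) + P) + (-13)**2 = (-4*(-4)*(7 - 4) - 19) + (-13)**2 = (-4*(-4)*3 - 19) + 169 = (48 - 19) + 169 = 29 + 169 = 198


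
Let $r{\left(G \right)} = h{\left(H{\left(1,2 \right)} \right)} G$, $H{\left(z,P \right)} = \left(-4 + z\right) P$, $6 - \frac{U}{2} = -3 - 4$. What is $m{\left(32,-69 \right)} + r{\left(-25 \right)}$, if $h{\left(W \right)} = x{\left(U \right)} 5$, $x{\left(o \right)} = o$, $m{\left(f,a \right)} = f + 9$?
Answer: $-3209$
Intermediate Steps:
$m{\left(f,a \right)} = 9 + f$
$U = 26$ ($U = 12 - 2 \left(-3 - 4\right) = 12 - -14 = 12 + 14 = 26$)
$H{\left(z,P \right)} = P \left(-4 + z\right)$
$h{\left(W \right)} = 130$ ($h{\left(W \right)} = 26 \cdot 5 = 130$)
$r{\left(G \right)} = 130 G$
$m{\left(32,-69 \right)} + r{\left(-25 \right)} = \left(9 + 32\right) + 130 \left(-25\right) = 41 - 3250 = -3209$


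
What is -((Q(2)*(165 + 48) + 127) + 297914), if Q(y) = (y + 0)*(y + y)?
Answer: -299745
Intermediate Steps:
Q(y) = 2*y**2 (Q(y) = y*(2*y) = 2*y**2)
-((Q(2)*(165 + 48) + 127) + 297914) = -(((2*2**2)*(165 + 48) + 127) + 297914) = -(((2*4)*213 + 127) + 297914) = -((8*213 + 127) + 297914) = -((1704 + 127) + 297914) = -(1831 + 297914) = -1*299745 = -299745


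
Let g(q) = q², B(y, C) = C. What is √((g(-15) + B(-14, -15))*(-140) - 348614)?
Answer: I*√378014 ≈ 614.83*I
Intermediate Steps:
√((g(-15) + B(-14, -15))*(-140) - 348614) = √(((-15)² - 15)*(-140) - 348614) = √((225 - 15)*(-140) - 348614) = √(210*(-140) - 348614) = √(-29400 - 348614) = √(-378014) = I*√378014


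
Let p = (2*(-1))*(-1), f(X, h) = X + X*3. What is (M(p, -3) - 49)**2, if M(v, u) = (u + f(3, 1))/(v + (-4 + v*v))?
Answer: 7921/4 ≈ 1980.3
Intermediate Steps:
f(X, h) = 4*X (f(X, h) = X + 3*X = 4*X)
p = 2 (p = -2*(-1) = 2)
M(v, u) = (12 + u)/(-4 + v + v**2) (M(v, u) = (u + 4*3)/(v + (-4 + v*v)) = (u + 12)/(v + (-4 + v**2)) = (12 + u)/(-4 + v + v**2))
(M(p, -3) - 49)**2 = ((12 - 3)/(-4 + 2 + 2**2) - 49)**2 = (9/(-4 + 2 + 4) - 49)**2 = (9/2 - 49)**2 = (-89/2)**2 = 7921/4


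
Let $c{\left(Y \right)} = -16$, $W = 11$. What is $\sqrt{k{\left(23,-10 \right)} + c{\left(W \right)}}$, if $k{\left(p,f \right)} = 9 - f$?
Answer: $\sqrt{3} \approx 1.732$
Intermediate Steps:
$\sqrt{k{\left(23,-10 \right)} + c{\left(W \right)}} = \sqrt{\left(9 - -10\right) - 16} = \sqrt{\left(9 + 10\right) - 16} = \sqrt{19 - 16} = \sqrt{3}$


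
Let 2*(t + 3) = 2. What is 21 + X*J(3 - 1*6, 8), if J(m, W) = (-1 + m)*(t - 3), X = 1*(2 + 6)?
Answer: 181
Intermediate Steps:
t = -2 (t = -3 + (1/2)*2 = -3 + 1 = -2)
X = 8 (X = 1*8 = 8)
J(m, W) = 5 - 5*m (J(m, W) = (-1 + m)*(-2 - 3) = (-1 + m)*(-5) = 5 - 5*m)
21 + X*J(3 - 1*6, 8) = 21 + 8*(5 - 5*(3 - 1*6)) = 21 + 8*(5 - 5*(3 - 6)) = 21 + 8*(5 - 5*(-3)) = 21 + 8*(5 + 15) = 21 + 8*20 = 21 + 160 = 181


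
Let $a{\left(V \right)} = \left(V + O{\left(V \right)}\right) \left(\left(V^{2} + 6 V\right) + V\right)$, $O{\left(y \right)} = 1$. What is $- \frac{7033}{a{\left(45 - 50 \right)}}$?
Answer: $- \frac{7033}{40} \approx -175.82$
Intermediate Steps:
$a{\left(V \right)} = \left(1 + V\right) \left(V^{2} + 7 V\right)$ ($a{\left(V \right)} = \left(V + 1\right) \left(\left(V^{2} + 6 V\right) + V\right) = \left(1 + V\right) \left(V^{2} + 7 V\right)$)
$- \frac{7033}{a{\left(45 - 50 \right)}} = - \frac{7033}{\left(45 - 50\right) \left(7 + \left(45 - 50\right)^{2} + 8 \left(45 - 50\right)\right)} = - \frac{7033}{\left(-5\right) \left(7 + \left(-5\right)^{2} + 8 \left(-5\right)\right)} = - \frac{7033}{\left(-5\right) \left(7 + 25 - 40\right)} = - \frac{7033}{\left(-5\right) \left(-8\right)} = - \frac{7033}{40}$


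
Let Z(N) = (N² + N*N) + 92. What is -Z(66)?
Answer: -8804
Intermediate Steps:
Z(N) = 92 + 2*N² (Z(N) = (N² + N²) + 92 = 2*N² + 92 = 92 + 2*N²)
-Z(66) = -(92 + 2*66²) = -(92 + 2*4356) = -(92 + 8712) = -1*8804 = -8804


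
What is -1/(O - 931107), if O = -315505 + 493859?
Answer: 1/752753 ≈ 1.3285e-6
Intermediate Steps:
O = 178354
-1/(O - 931107) = -1/(178354 - 931107) = -1/(-752753) = -1*(-1/752753) = 1/752753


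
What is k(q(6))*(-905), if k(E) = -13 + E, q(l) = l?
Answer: 6335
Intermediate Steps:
k(q(6))*(-905) = (-13 + 6)*(-905) = -7*(-905) = 6335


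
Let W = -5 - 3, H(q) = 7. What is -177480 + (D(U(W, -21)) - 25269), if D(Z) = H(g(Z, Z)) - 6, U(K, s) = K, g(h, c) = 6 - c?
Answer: -202748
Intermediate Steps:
W = -8
D(Z) = 1 (D(Z) = 7 - 6 = 1)
-177480 + (D(U(W, -21)) - 25269) = -177480 + (1 - 25269) = -177480 - 25268 = -202748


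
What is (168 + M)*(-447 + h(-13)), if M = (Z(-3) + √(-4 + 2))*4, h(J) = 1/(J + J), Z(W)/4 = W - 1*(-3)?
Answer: -976332/13 - 23246*I*√2/13 ≈ -75103.0 - 2528.8*I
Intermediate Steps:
Z(W) = 12 + 4*W (Z(W) = 4*(W - 1*(-3)) = 4*(W + 3) = 4*(3 + W) = 12 + 4*W)
h(J) = 1/(2*J)
M = 4*I*√2 (M = ((12 + 4*(-3)) + √(-4 + 2))*4 = ((12 - 12) + √(-2))*4 = (0 + I*√2)*4 = (I*√2)*4 = 4*I*√2 ≈ 5.6569*I)
(168 + M)*(-447 + h(-13)) = (168 + 4*I*√2)*(-447 + (½)/(-13)) = (168 + 4*I*√2)*(-447 + (½)*(-1/13)) = (168 + 4*I*√2)*(-447 - 1/26) = (168 + 4*I*√2)*(-11623/26) = -976332/13 - 23246*I*√2/13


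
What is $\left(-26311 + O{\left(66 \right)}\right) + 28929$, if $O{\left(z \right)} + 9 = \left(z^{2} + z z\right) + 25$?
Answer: $11346$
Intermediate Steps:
$O{\left(z \right)} = 16 + 2 z^{2}$ ($O{\left(z \right)} = -9 + \left(\left(z^{2} + z z\right) + 25\right) = -9 + \left(\left(z^{2} + z^{2}\right) + 25\right) = -9 + \left(2 z^{2} + 25\right) = -9 + \left(25 + 2 z^{2}\right) = 16 + 2 z^{2}$)
$\left(-26311 + O{\left(66 \right)}\right) + 28929 = \left(-26311 + \left(16 + 2 \cdot 66^{2}\right)\right) + 28929 = \left(-26311 + \left(16 + 2 \cdot 4356\right)\right) + 28929 = \left(-26311 + \left(16 + 8712\right)\right) + 28929 = \left(-26311 + 8728\right) + 28929 = -17583 + 28929 = 11346$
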